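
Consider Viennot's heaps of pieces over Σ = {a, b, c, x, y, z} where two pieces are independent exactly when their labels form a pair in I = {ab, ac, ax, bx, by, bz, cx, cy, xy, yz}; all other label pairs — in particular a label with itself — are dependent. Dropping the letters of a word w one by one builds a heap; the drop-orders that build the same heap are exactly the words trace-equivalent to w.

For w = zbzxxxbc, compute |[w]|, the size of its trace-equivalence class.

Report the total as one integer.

#0=z has no predecessor
#1=b has no predecessor
#2=z depends on [0:z]
#3=x depends on [2:z]
#4=x depends on [3:x]
#5=x depends on [4:x]
#6=b depends on [1:b]
#7=c depends on [2:z, 6:b]
sources: [0:z, 1:b]
N(rest) = Σ N(rest − s) over sources s of rest; N(one piece) = 1:
  size 1 → [5]=1  [7]=1
  size 2 → [4,5]=1  [5,7]=2  [6,7]=1
  size 3 → [1,6,7]=1  [3,4,5]=1  [4,5,7]=3  [5,6,7]=3
  size 4 → [1,5,6,7]=4  [3,4,5,7]=4  [4,5,6,7]=6
  size 5 → [1,4,5,6,7]=10  [2,3,4,5,7]=4  [3,4,5,6,7]=10
  size 6 → [0,2,3,4,5,7]=4  [1,3,4,5,6,7]=20  [2,3,4,5,6,7]=14
  first=0(z) contributes 34
  first=1(b) contributes 18
|[w]| = 52

52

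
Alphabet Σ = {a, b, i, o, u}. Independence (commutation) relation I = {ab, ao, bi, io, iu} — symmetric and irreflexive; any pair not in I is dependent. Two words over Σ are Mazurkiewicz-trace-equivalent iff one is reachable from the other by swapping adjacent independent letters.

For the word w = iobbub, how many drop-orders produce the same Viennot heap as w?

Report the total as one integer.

drop 0:i onto floor
drop 1:o onto floor
drop 2:b onto {1:o}
drop 3:b onto {2:b}
drop 4:u onto {3:b}
drop 5:b onto {4:u}
ground layer = {0:i, 1:o}
drop-orders for the pieces not yet dropped (sum over which currently-grounded one goes next):
  1 to go: {0} 1  {5} 1
  2 to go: {0,5} 2  {4,5} 1
  3 to go: {0,4,5} 3  {3,4,5} 1
  4 to go: {0,3,4,5} 4  {2,3,4,5} 1
  if 0:i drops first: 1 orders
  if 1:o drops first: 5 orders
heap linearizations: 6

6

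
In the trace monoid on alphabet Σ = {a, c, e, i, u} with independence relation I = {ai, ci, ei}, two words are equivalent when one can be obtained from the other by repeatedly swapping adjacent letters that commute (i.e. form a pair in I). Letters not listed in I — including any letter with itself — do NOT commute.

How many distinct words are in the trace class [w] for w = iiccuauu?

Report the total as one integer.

drop 0:i onto floor
drop 1:i onto {0:i}
drop 2:c onto floor
drop 3:c onto {2:c}
drop 4:u onto {1:i, 3:c}
drop 5:a onto {4:u}
drop 6:u onto {5:a}
drop 7:u onto {6:u}
ground layer = {0:i, 2:c}
drop-orders for the pieces not yet dropped (sum over which currently-grounded one goes next):
  1 to go: {7} 1
  2 to go: {6,7} 1
  3 to go: {5,6,7} 1
  4 to go: {4,5,6,7} 1
  5 to go: {1,4,5,6,7} 1  {3,4,5,6,7} 1
  6 to go: {0,1,4,5,6,7} 1  {1,3,4,5,6,7} 2  {2,3,4,5,6,7} 1
  if 0:i drops first: 3 orders
  if 2:c drops first: 3 orders
heap linearizations: 6

6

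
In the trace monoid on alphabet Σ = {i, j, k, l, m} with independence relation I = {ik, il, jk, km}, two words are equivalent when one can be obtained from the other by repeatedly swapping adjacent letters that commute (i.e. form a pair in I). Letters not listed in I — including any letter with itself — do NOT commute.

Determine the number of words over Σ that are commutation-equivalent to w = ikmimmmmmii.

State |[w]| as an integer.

#0=i has no predecessor
#1=k has no predecessor
#2=m depends on [0:i]
#3=i depends on [2:m]
#4=m depends on [3:i]
#5=m depends on [4:m]
#6=m depends on [5:m]
#7=m depends on [6:m]
#8=m depends on [7:m]
#9=i depends on [8:m]
#10=i depends on [9:i]
sources: [0:i, 1:k]
N(rest) = Σ N(rest − s) over sources s of rest; N(one piece) = 1:
  size 1 → [1]=1  [10]=1
  size 2 → [1,10]=2  [9,10]=1
  size 3 → [1,9,10]=3  [8,9,10]=1
  size 4 → [1,8,9,10]=4  [7,8,9,10]=1
  size 5 → [1,7,8,9,10]=5  [6,7,8,9,10]=1
  size 6 → [1,6,7,8,9,10]=6  [5,6,7,8,9,10]=1
  size 7 → [1,5,6,7,8,9,10]=7  [4,5,6,7,8,9,10]=1
  size 8 → [1,4,5,6,7,8,9,10]=8  [3,4,5,6,7,8,9,10]=1
  size 9 → [1,3,4,5,6,7,8,9,10]=9  [2,3,4,5,6,7,8,9,10]=1
  first=0(i) contributes 10
  first=1(k) contributes 1
|[w]| = 11

11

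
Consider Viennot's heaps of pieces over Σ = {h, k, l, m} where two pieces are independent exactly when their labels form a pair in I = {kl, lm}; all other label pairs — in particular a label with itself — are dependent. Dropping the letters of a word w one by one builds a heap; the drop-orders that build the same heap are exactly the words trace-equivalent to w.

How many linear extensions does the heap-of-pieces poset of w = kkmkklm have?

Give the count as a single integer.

7

piece 0:k — minimal
piece 1:k rests on {0:k}
piece 2:m rests on {1:k}
piece 3:k rests on {2:m}
piece 4:k rests on {3:k}
piece 5:l — minimal
piece 6:m rests on {4:k}
minimal pieces: {0:k, 5:l}
ways to finish when only these pieces remain (= sum over removing one remaining piece with nothing left below it):
  1 left: {5}→1  {6}→1
  2 left: {4,6}→1  {5,6}→2
  3 left: {3,4,6}→1  {4,5,6}→3
  4 left: {2,3,4,6}→1  {3,4,5,6}→4
  5 left: {1,2,3,4,6}→1  {2,3,4,5,6}→5
  placing 0:k first → 6 extensions
  placing 5:l first → 1 extensions
total linear extensions = 7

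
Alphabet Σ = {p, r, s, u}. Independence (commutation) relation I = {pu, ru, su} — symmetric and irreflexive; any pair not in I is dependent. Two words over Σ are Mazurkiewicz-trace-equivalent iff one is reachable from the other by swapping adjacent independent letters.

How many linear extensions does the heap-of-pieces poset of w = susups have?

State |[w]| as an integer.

15

drop 0:s onto floor
drop 1:u onto floor
drop 2:s onto {0:s}
drop 3:u onto {1:u}
drop 4:p onto {2:s}
drop 5:s onto {4:p}
ground layer = {0:s, 1:u}
drop-orders for the pieces not yet dropped (sum over which currently-grounded one goes next):
  1 to go: {3} 1  {5} 1
  2 to go: {1,3} 1  {3,5} 2  {4,5} 1
  3 to go: {1,3,5} 3  {2,4,5} 1  {3,4,5} 3
  4 to go: {0,2,4,5} 1  {1,3,4,5} 6  {2,3,4,5} 4
  if 0:s drops first: 10 orders
  if 1:u drops first: 5 orders
heap linearizations: 15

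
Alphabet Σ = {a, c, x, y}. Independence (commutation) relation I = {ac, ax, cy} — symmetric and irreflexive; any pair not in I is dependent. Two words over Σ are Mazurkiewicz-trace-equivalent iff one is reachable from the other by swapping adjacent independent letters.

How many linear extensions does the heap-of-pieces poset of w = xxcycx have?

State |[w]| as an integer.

piece 0:x — minimal
piece 1:x rests on {0:x}
piece 2:c rests on {1:x}
piece 3:y rests on {1:x}
piece 4:c rests on {2:c}
piece 5:x rests on {3:y, 4:c}
minimal pieces: {0:x}
ways to finish when only these pieces remain (= sum over removing one remaining piece with nothing left below it):
  1 left: {5}→1
  2 left: {3,5}→1  {4,5}→1
  3 left: {2,4,5}→1  {3,4,5}→2
  4 left: {2,3,4,5}→3
  placing 0:x first → 3 extensions

3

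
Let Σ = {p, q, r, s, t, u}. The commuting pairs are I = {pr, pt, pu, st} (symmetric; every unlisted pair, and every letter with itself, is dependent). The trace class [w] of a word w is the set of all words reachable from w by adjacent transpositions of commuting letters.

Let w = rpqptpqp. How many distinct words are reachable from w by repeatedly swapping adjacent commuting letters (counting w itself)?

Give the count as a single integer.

6

0(r) covers ∅
1(p) covers ∅
2(q) covers 0:r, 1:p
3(p) covers 2:q
4(t) covers 2:q
5(p) covers 3:p
6(q) covers 4:t, 5:p
7(p) covers 6:q
floor of heap: 0:r, 1:p
completions by unplaced set U, small U first (add the entries for U minus each lowest piece of U):
  |U|=1: {7}:1
  |U|=2: {6,7}:1
  |U|=3: {4,6,7}:1  {5,6,7}:1
  |U|=4: {3,5,6,7}:1  {4,5,6,7}:2
  |U|=5: {3,4,5,6,7}:3
  |U|=6: {2,3,4,5,6,7}:3
  start at 0(r): 3
  start at 1(p): 3
sum over floor = 6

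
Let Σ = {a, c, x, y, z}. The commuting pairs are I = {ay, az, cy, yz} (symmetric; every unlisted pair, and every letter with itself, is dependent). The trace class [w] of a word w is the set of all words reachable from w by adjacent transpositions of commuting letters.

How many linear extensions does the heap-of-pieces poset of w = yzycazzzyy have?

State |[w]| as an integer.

840

#0=y has no predecessor
#1=z has no predecessor
#2=y depends on [0:y]
#3=c depends on [1:z]
#4=a depends on [3:c]
#5=z depends on [3:c]
#6=z depends on [5:z]
#7=z depends on [6:z]
#8=y depends on [2:y]
#9=y depends on [8:y]
sources: [0:y, 1:z]
N(rest) = Σ N(rest − s) over sources s of rest; N(one piece) = 1:
  size 1 → [4]=1  [7]=1  [9]=1
  size 2 → [4,7]=2  [4,9]=2  [6,7]=1  [7,9]=2  [8,9]=1
  size 3 → [2,8,9]=1  [4,6,7]=3  [4,7,9]=6  [4,8,9]=3  [5,6,7]=1  [6,7,9]=3  [7,8,9]=3
  size 4 → [0,2,8,9]=1  [2,4,8,9]=4  [2,7,8,9]=4  [4,5,6,7]=4  [4,6,7,9]=12  [4,7,8,9]=12  [5,6,7,9]=4  [6,7,8,9]=6
  size 5 → [0,2,4,8,9]=5  [0,2,7,8,9]=5  [2,4,7,8,9]=20  [2,6,7,8,9]=10  [3,4,5,6,7]=4  [4,5,6,7,9]=20  [4,6,7,8,9]=30  [5,6,7,8,9]=10
  size 6 → [0,2,4,7,8,9]=30  [0,2,6,7,8,9]=15  [1,3,4,5,6,7]=4  [2,4,6,7,8,9]=60  [2,5,6,7,8,9]=20  [3,4,5,6,7,9]=24  [4,5,6,7,8,9]=60
  size 7 → [0,2,4,6,7,8,9]=105  [0,2,5,6,7,8,9]=35  [1,3,4,5,6,7,9]=28  [2,4,5,6,7,8,9]=140  [3,4,5,6,7,8,9]=84
  size 8 → [0,2,4,5,6,7,8,9]=280  [1,3,4,5,6,7,8,9]=112  [2,3,4,5,6,7,8,9]=224
  first=0(y) contributes 336
  first=1(z) contributes 504
|[w]| = 840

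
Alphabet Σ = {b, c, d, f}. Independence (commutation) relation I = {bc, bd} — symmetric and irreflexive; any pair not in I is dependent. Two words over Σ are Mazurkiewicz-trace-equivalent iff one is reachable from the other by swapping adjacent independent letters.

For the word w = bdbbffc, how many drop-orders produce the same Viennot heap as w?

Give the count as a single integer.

4

0(b) covers ∅
1(d) covers ∅
2(b) covers 0:b
3(b) covers 2:b
4(f) covers 1:d, 3:b
5(f) covers 4:f
6(c) covers 5:f
floor of heap: 0:b, 1:d
completions by unplaced set U, small U first (add the entries for U minus each lowest piece of U):
  |U|=1: {6}:1
  |U|=2: {5,6}:1
  |U|=3: {4,5,6}:1
  |U|=4: {1,4,5,6}:1  {3,4,5,6}:1
  |U|=5: {1,3,4,5,6}:2  {2,3,4,5,6}:1
  start at 0(b): 3
  start at 1(d): 1
sum over floor = 4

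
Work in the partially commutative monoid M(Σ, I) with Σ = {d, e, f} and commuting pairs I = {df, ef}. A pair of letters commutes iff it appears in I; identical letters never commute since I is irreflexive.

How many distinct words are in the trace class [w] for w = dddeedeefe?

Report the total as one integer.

10

piece 0:d — minimal
piece 1:d rests on {0:d}
piece 2:d rests on {1:d}
piece 3:e rests on {2:d}
piece 4:e rests on {3:e}
piece 5:d rests on {4:e}
piece 6:e rests on {5:d}
piece 7:e rests on {6:e}
piece 8:f — minimal
piece 9:e rests on {7:e}
minimal pieces: {0:d, 8:f}
ways to finish when only these pieces remain (= sum over removing one remaining piece with nothing left below it):
  1 left: {8}→1  {9}→1
  2 left: {7,9}→1  {8,9}→2
  3 left: {6,7,9}→1  {7,8,9}→3
  4 left: {5,6,7,9}→1  {6,7,8,9}→4
  5 left: {4,5,6,7,9}→1  {5,6,7,8,9}→5
  6 left: {3,4,5,6,7,9}→1  {4,5,6,7,8,9}→6
  7 left: {2,3,4,5,6,7,9}→1  {3,4,5,6,7,8,9}→7
  8 left: {1,2,3,4,5,6,7,9}→1  {2,3,4,5,6,7,8,9}→8
  placing 0:d first → 9 extensions
  placing 8:f first → 1 extensions
total linear extensions = 10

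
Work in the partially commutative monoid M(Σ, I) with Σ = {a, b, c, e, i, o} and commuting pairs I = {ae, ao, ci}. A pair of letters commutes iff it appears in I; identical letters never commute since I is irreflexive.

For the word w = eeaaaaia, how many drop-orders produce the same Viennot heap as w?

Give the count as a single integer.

15

piece 0:e — minimal
piece 1:e rests on {0:e}
piece 2:a — minimal
piece 3:a rests on {2:a}
piece 4:a rests on {3:a}
piece 5:a rests on {4:a}
piece 6:i rests on {1:e, 5:a}
piece 7:a rests on {6:i}
minimal pieces: {0:e, 2:a}
ways to finish when only these pieces remain (= sum over removing one remaining piece with nothing left below it):
  1 left: {7}→1
  2 left: {6,7}→1
  3 left: {1,6,7}→1  {5,6,7}→1
  4 left: {0,1,6,7}→1  {1,5,6,7}→2  {4,5,6,7}→1
  5 left: {0,1,5,6,7}→3  {1,4,5,6,7}→3  {3,4,5,6,7}→1
  6 left: {0,1,4,5,6,7}→6  {1,3,4,5,6,7}→4  {2,3,4,5,6,7}→1
  placing 0:e first → 5 extensions
  placing 2:a first → 10 extensions
total linear extensions = 15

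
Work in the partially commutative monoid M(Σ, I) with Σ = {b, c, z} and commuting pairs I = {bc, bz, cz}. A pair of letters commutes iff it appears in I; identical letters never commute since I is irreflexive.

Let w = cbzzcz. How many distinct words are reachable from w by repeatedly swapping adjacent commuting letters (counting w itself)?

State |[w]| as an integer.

60

drop 0:c onto floor
drop 1:b onto floor
drop 2:z onto floor
drop 3:z onto {2:z}
drop 4:c onto {0:c}
drop 5:z onto {3:z}
ground layer = {0:c, 1:b, 2:z}
drop-orders for the pieces not yet dropped (sum over which currently-grounded one goes next):
  1 to go: {1} 1  {4} 1  {5} 1
  2 to go: {0,4} 1  {1,4} 2  {1,5} 2  {3,5} 1  {4,5} 2
  3 to go: {0,1,4} 3  {0,4,5} 3  {1,3,5} 3  {1,4,5} 6  {2,3,5} 1  {3,4,5} 3
  4 to go: {0,1,4,5} 12  {0,3,4,5} 6  {1,2,3,5} 4  {1,3,4,5} 12  {2,3,4,5} 4
  if 0:c drops first: 20 orders
  if 1:b drops first: 10 orders
  if 2:z drops first: 30 orders
heap linearizations: 60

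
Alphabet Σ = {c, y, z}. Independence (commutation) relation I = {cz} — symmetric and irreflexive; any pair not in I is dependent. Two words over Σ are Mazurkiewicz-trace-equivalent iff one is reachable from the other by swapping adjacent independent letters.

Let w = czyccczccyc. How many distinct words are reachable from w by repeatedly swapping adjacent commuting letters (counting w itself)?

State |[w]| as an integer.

drop 0:c onto floor
drop 1:z onto floor
drop 2:y onto {0:c, 1:z}
drop 3:c onto {2:y}
drop 4:c onto {3:c}
drop 5:c onto {4:c}
drop 6:z onto {2:y}
drop 7:c onto {5:c}
drop 8:c onto {7:c}
drop 9:y onto {6:z, 8:c}
drop 10:c onto {9:y}
ground layer = {0:c, 1:z}
drop-orders for the pieces not yet dropped (sum over which currently-grounded one goes next):
  1 to go: {10} 1
  2 to go: {9,10} 1
  3 to go: {6,9,10} 1  {8,9,10} 1
  4 to go: {6,8,9,10} 2  {7,8,9,10} 1
  5 to go: {5,7,8,9,10} 1  {6,7,8,9,10} 3
  6 to go: {4,5,7,8,9,10} 1  {5,6,7,8,9,10} 4
  7 to go: {3,4,5,7,8,9,10} 1  {4,5,6,7,8,9,10} 5
  8 to go: {3,4,5,6,7,8,9,10} 6
  9 to go: {2,3,4,5,6,7,8,9,10} 6
  if 0:c drops first: 6 orders
  if 1:z drops first: 6 orders
heap linearizations: 12

12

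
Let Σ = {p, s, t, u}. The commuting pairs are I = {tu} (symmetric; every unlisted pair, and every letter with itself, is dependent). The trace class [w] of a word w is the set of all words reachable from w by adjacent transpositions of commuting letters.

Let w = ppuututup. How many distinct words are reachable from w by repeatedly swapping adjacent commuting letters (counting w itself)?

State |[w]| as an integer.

#0=p has no predecessor
#1=p depends on [0:p]
#2=u depends on [1:p]
#3=u depends on [2:u]
#4=t depends on [1:p]
#5=u depends on [3:u]
#6=t depends on [4:t]
#7=u depends on [5:u]
#8=p depends on [6:t, 7:u]
sources: [0:p]
N(rest) = Σ N(rest − s) over sources s of rest; N(one piece) = 1:
  size 1 → [8]=1
  size 2 → [6,8]=1  [7,8]=1
  size 3 → [4,6,8]=1  [5,7,8]=1  [6,7,8]=2
  size 4 → [3,5,7,8]=1  [4,6,7,8]=3  [5,6,7,8]=3
  size 5 → [2,3,5,7,8]=1  [3,5,6,7,8]=4  [4,5,6,7,8]=6
  size 6 → [2,3,5,6,7,8]=5  [3,4,5,6,7,8]=10
  size 7 → [2,3,4,5,6,7,8]=15
  first=0(p) contributes 15

15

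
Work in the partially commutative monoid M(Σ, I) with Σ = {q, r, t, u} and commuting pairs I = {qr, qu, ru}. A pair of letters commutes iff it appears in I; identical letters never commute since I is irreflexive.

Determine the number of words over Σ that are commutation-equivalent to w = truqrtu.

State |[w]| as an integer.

12

0(t) covers ∅
1(r) covers 0:t
2(u) covers 0:t
3(q) covers 0:t
4(r) covers 1:r
5(t) covers 2:u, 3:q, 4:r
6(u) covers 5:t
floor of heap: 0:t
completions by unplaced set U, small U first (add the entries for U minus each lowest piece of U):
  |U|=1: {6}:1
  |U|=2: {5,6}:1
  |U|=3: {2,5,6}:1  {3,5,6}:1  {4,5,6}:1
  |U|=4: {1,4,5,6}:1  {2,3,5,6}:2  {2,4,5,6}:2  {3,4,5,6}:2
  |U|=5: {1,2,4,5,6}:3  {1,3,4,5,6}:3  {2,3,4,5,6}:6
  start at 0(t): 12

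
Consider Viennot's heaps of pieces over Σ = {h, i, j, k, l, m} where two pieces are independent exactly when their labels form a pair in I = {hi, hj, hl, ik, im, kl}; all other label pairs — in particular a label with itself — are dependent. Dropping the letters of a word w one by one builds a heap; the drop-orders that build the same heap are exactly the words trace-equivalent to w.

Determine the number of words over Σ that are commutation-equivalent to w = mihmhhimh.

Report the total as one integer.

drop 0:m onto floor
drop 1:i onto floor
drop 2:h onto {0:m}
drop 3:m onto {2:h}
drop 4:h onto {3:m}
drop 5:h onto {4:h}
drop 6:i onto {1:i}
drop 7:m onto {5:h}
drop 8:h onto {7:m}
ground layer = {0:m, 1:i}
drop-orders for the pieces not yet dropped (sum over which currently-grounded one goes next):
  1 to go: {6} 1  {8} 1
  2 to go: {1,6} 1  {6,8} 2  {7,8} 1
  3 to go: {1,6,8} 3  {5,7,8} 1  {6,7,8} 3
  4 to go: {1,6,7,8} 6  {4,5,7,8} 1  {5,6,7,8} 4
  5 to go: {1,5,6,7,8} 10  {3,4,5,7,8} 1  {4,5,6,7,8} 5
  6 to go: {1,4,5,6,7,8} 15  {2,3,4,5,7,8} 1  {3,4,5,6,7,8} 6
  7 to go: {0,2,3,4,5,7,8} 1  {1,3,4,5,6,7,8} 21  {2,3,4,5,6,7,8} 7
  if 0:m drops first: 28 orders
  if 1:i drops first: 8 orders
heap linearizations: 36

36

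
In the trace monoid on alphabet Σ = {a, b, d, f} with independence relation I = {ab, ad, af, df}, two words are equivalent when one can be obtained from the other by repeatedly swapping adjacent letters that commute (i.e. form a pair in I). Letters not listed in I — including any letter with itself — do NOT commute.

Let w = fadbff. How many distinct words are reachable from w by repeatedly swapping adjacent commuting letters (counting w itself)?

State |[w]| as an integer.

piece 0:f — minimal
piece 1:a — minimal
piece 2:d — minimal
piece 3:b rests on {0:f, 2:d}
piece 4:f rests on {3:b}
piece 5:f rests on {4:f}
minimal pieces: {0:f, 1:a, 2:d}
ways to finish when only these pieces remain (= sum over removing one remaining piece with nothing left below it):
  1 left: {1}→1  {5}→1
  2 left: {1,5}→2  {4,5}→1
  3 left: {1,4,5}→3  {3,4,5}→1
  4 left: {0,3,4,5}→1  {1,3,4,5}→4  {2,3,4,5}→1
  placing 0:f first → 5 extensions
  placing 1:a first → 2 extensions
  placing 2:d first → 5 extensions
total linear extensions = 12

12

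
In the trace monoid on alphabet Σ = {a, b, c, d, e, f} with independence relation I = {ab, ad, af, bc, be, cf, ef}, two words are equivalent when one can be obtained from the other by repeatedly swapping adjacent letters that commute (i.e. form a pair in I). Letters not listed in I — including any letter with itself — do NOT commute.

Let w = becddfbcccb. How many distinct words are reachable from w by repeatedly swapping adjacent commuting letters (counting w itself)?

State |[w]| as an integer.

60

0(b) covers ∅
1(e) covers ∅
2(c) covers 1:e
3(d) covers 0:b, 2:c
4(d) covers 3:d
5(f) covers 4:d
6(b) covers 5:f
7(c) covers 4:d
8(c) covers 7:c
9(c) covers 8:c
10(b) covers 6:b
floor of heap: 0:b, 1:e
completions by unplaced set U, small U first (add the entries for U minus each lowest piece of U):
  |U|=1: {9}:1  {10}:1
  |U|=2: {6,10}:1  {8,9}:1  {9,10}:2
  |U|=3: {5,6,10}:1  {6,9,10}:3  {7,8,9}:1  {8,9,10}:3
  |U|=4: {5,6,9,10}:4  {6,8,9,10}:6  {7,8,9,10}:4
  |U|=5: {5,6,8,9,10}:10  {6,7,8,9,10}:10
  |U|=6: {5,6,7,8,9,10}:20
  |U|=7: {4,5,6,7,8,9,10}:20
  |U|=8: {3,4,5,6,7,8,9,10}:20
  |U|=9: {0,3,4,5,6,7,8,9,10}:20  {2,3,4,5,6,7,8,9,10}:20
  start at 0(b): 20
  start at 1(e): 40
sum over floor = 60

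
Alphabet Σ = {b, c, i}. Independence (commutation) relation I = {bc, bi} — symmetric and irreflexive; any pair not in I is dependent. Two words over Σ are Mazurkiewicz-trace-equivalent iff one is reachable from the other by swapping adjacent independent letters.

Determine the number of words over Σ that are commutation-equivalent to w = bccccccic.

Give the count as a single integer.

0(b) covers ∅
1(c) covers ∅
2(c) covers 1:c
3(c) covers 2:c
4(c) covers 3:c
5(c) covers 4:c
6(c) covers 5:c
7(i) covers 6:c
8(c) covers 7:i
floor of heap: 0:b, 1:c
completions by unplaced set U, small U first (add the entries for U minus each lowest piece of U):
  |U|=1: {0}:1  {8}:1
  |U|=2: {0,8}:2  {7,8}:1
  |U|=3: {0,7,8}:3  {6,7,8}:1
  |U|=4: {0,6,7,8}:4  {5,6,7,8}:1
  |U|=5: {0,5,6,7,8}:5  {4,5,6,7,8}:1
  |U|=6: {0,4,5,6,7,8}:6  {3,4,5,6,7,8}:1
  |U|=7: {0,3,4,5,6,7,8}:7  {2,3,4,5,6,7,8}:1
  start at 0(b): 1
  start at 1(c): 8
sum over floor = 9

9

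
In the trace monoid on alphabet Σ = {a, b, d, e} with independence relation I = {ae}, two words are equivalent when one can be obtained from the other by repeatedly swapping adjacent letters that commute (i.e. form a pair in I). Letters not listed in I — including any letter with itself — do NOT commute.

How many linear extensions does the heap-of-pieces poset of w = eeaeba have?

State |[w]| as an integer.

#0=e has no predecessor
#1=e depends on [0:e]
#2=a has no predecessor
#3=e depends on [1:e]
#4=b depends on [2:a, 3:e]
#5=a depends on [4:b]
sources: [0:e, 2:a]
N(rest) = Σ N(rest − s) over sources s of rest; N(one piece) = 1:
  size 1 → [5]=1
  size 2 → [4,5]=1
  size 3 → [2,4,5]=1  [3,4,5]=1
  size 4 → [1,3,4,5]=1  [2,3,4,5]=2
  first=0(e) contributes 3
  first=2(a) contributes 1
|[w]| = 4

4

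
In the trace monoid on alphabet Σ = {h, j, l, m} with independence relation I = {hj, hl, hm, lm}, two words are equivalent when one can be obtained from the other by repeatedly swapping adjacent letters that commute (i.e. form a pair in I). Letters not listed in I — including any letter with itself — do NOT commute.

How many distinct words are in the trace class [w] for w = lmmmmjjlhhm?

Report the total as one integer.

#0=l has no predecessor
#1=m has no predecessor
#2=m depends on [1:m]
#3=m depends on [2:m]
#4=m depends on [3:m]
#5=j depends on [0:l, 4:m]
#6=j depends on [5:j]
#7=l depends on [6:j]
#8=h has no predecessor
#9=h depends on [8:h]
#10=m depends on [6:j]
sources: [0:l, 1:m, 8:h]
N(rest) = Σ N(rest − s) over sources s of rest; N(one piece) = 1:
  size 1 → [7]=1  [9]=1  [10]=1
  size 2 → [7,9]=2  [7,10]=2  [8,9]=1  [9,10]=2
  size 3 → [6,7,10]=2  [7,8,9]=3  [7,9,10]=6  [8,9,10]=3
  size 4 → [5,6,7,10]=2  [6,7,9,10]=8  [7,8,9,10]=12
  size 5 → [0,5,6,7,10]=2  [4,5,6,7,10]=2  [5,6,7,9,10]=10  [6,7,8,9,10]=20
  size 6 → [0,4,5,6,7,10]=4  [0,5,6,7,9,10]=12  [3,4,5,6,7,10]=2  [4,5,6,7,9,10]=12  [5,6,7,8,9,10]=30
  size 7 → [0,3,4,5,6,7,10]=6  [0,4,5,6,7,9,10]=28  [0,5,6,7,8,9,10]=42  [2,3,4,5,6,7,10]=2  [3,4,5,6,7,9,10]=14  [4,5,6,7,8,9,10]=42
  size 8 → [0,2,3,4,5,6,7,10]=8  [0,3,4,5,6,7,9,10]=48  [0,4,5,6,7,8,9,10]=112  [1,2,3,4,5,6,7,10]=2  [2,3,4,5,6,7,9,10]=16  [3,4,5,6,7,8,9,10]=56
  size 9 → [0,1,2,3,4,5,6,7,10]=10  [0,2,3,4,5,6,7,9,10]=72  [0,3,4,5,6,7,8,9,10]=216  [1,2,3,4,5,6,7,9,10]=18  [2,3,4,5,6,7,8,9,10]=72
  first=0(l) contributes 90
  first=1(m) contributes 360
  first=8(h) contributes 100
|[w]| = 550

550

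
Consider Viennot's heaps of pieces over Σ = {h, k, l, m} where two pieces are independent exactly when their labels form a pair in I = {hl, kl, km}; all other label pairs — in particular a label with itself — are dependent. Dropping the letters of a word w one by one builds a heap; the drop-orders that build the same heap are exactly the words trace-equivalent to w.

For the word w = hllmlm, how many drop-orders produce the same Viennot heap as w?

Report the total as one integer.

0(h) covers ∅
1(l) covers ∅
2(l) covers 1:l
3(m) covers 0:h, 2:l
4(l) covers 3:m
5(m) covers 4:l
floor of heap: 0:h, 1:l
completions by unplaced set U, small U first (add the entries for U minus each lowest piece of U):
  |U|=1: {5}:1
  |U|=2: {4,5}:1
  |U|=3: {3,4,5}:1
  |U|=4: {0,3,4,5}:1  {2,3,4,5}:1
  start at 0(h): 1
  start at 1(l): 2
sum over floor = 3

3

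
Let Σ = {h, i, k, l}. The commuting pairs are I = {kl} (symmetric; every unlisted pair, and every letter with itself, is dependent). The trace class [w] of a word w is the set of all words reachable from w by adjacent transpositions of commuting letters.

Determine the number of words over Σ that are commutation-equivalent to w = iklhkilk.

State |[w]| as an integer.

#0=i has no predecessor
#1=k depends on [0:i]
#2=l depends on [0:i]
#3=h depends on [1:k, 2:l]
#4=k depends on [3:h]
#5=i depends on [4:k]
#6=l depends on [5:i]
#7=k depends on [5:i]
sources: [0:i]
N(rest) = Σ N(rest − s) over sources s of rest; N(one piece) = 1:
  size 1 → [6]=1  [7]=1
  size 2 → [6,7]=2
  size 3 → [5,6,7]=2
  size 4 → [4,5,6,7]=2
  size 5 → [3,4,5,6,7]=2
  size 6 → [1,3,4,5,6,7]=2  [2,3,4,5,6,7]=2
  first=0(i) contributes 4

4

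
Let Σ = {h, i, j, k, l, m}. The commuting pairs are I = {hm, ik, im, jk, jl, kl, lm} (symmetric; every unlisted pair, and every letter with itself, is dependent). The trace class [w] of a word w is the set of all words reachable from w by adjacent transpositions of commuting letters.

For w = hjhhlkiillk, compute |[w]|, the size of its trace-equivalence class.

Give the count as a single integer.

0(h) covers ∅
1(j) covers 0:h
2(h) covers 1:j
3(h) covers 2:h
4(l) covers 3:h
5(k) covers 3:h
6(i) covers 4:l
7(i) covers 6:i
8(l) covers 7:i
9(l) covers 8:l
10(k) covers 5:k
floor of heap: 0:h
completions by unplaced set U, small U first (add the entries for U minus each lowest piece of U):
  |U|=1: {9}:1  {10}:1
  |U|=2: {5,10}:1  {8,9}:1  {9,10}:2
  |U|=3: {5,9,10}:3  {7,8,9}:1  {8,9,10}:3
  |U|=4: {5,8,9,10}:6  {6,7,8,9}:1  {7,8,9,10}:4
  |U|=5: {4,6,7,8,9}:1  {5,7,8,9,10}:10  {6,7,8,9,10}:5
  |U|=6: {4,6,7,8,9,10}:6  {5,6,7,8,9,10}:15
  |U|=7: {4,5,6,7,8,9,10}:21
  |U|=8: {3,4,5,6,7,8,9,10}:21
  |U|=9: {2,3,4,5,6,7,8,9,10}:21
  start at 0(h): 21

21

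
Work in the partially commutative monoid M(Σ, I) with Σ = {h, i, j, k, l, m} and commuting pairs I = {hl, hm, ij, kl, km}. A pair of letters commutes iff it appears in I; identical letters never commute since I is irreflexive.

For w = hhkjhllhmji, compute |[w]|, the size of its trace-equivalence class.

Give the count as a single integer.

20

0(h) covers ∅
1(h) covers 0:h
2(k) covers 1:h
3(j) covers 2:k
4(h) covers 3:j
5(l) covers 3:j
6(l) covers 5:l
7(h) covers 4:h
8(m) covers 6:l
9(j) covers 7:h, 8:m
10(i) covers 7:h, 8:m
floor of heap: 0:h
completions by unplaced set U, small U first (add the entries for U minus each lowest piece of U):
  |U|=1: {9}:1  {10}:1
  |U|=2: {9,10}:2
  |U|=3: {7,9,10}:2  {8,9,10}:2
  |U|=4: {4,7,9,10}:2  {6,8,9,10}:2  {7,8,9,10}:4
  |U|=5: {4,7,8,9,10}:6  {5,6,8,9,10}:2  {6,7,8,9,10}:6
  |U|=6: {4,6,7,8,9,10}:12  {5,6,7,8,9,10}:8
  |U|=7: {4,5,6,7,8,9,10}:20
  |U|=8: {3,4,5,6,7,8,9,10}:20
  |U|=9: {2,3,4,5,6,7,8,9,10}:20
  start at 0(h): 20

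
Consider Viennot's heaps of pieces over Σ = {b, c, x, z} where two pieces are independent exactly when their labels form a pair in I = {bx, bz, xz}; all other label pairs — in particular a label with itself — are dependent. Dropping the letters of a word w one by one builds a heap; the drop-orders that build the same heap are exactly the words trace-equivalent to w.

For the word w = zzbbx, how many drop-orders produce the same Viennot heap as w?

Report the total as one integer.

30

0(z) covers ∅
1(z) covers 0:z
2(b) covers ∅
3(b) covers 2:b
4(x) covers ∅
floor of heap: 0:z, 2:b, 4:x
completions by unplaced set U, small U first (add the entries for U minus each lowest piece of U):
  |U|=1: {1}:1  {3}:1  {4}:1
  |U|=2: {0,1}:1  {1,3}:2  {1,4}:2  {2,3}:1  {3,4}:2
  |U|=3: {0,1,3}:3  {0,1,4}:3  {1,2,3}:3  {1,3,4}:6  {2,3,4}:3
  start at 0(z): 12
  start at 2(b): 12
  start at 4(x): 6
sum over floor = 30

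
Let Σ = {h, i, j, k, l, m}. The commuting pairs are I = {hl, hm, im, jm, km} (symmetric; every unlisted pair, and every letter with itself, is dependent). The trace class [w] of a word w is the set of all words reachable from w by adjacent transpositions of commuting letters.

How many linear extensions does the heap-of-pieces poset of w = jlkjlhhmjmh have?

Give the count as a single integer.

#0=j has no predecessor
#1=l depends on [0:j]
#2=k depends on [1:l]
#3=j depends on [2:k]
#4=l depends on [3:j]
#5=h depends on [3:j]
#6=h depends on [5:h]
#7=m depends on [4:l]
#8=j depends on [4:l, 6:h]
#9=m depends on [7:m]
#10=h depends on [8:j]
sources: [0:j]
N(rest) = Σ N(rest − s) over sources s of rest; N(one piece) = 1:
  size 1 → [9]=1  [10]=1
  size 2 → [7,9]=1  [8,10]=1  [9,10]=2
  size 3 → [6,8,10]=1  [7,9,10]=3  [8,9,10]=3
  size 4 → [5,6,8,10]=1  [6,8,9,10]=4  [7,8,9,10]=6
  size 5 → [4,7,8,9,10]=6  [5,6,8,9,10]=5  [6,7,8,9,10]=10
  size 6 → [4,6,7,8,9,10]=16  [5,6,7,8,9,10]=15
  size 7 → [4,5,6,7,8,9,10]=31
  size 8 → [3,4,5,6,7,8,9,10]=31
  size 9 → [2,3,4,5,6,7,8,9,10]=31
  first=0(j) contributes 31

31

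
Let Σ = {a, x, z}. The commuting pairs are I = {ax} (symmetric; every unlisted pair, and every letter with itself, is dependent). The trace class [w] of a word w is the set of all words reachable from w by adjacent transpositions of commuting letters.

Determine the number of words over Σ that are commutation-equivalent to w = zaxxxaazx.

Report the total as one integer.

piece 0:z — minimal
piece 1:a rests on {0:z}
piece 2:x rests on {0:z}
piece 3:x rests on {2:x}
piece 4:x rests on {3:x}
piece 5:a rests on {1:a}
piece 6:a rests on {5:a}
piece 7:z rests on {4:x, 6:a}
piece 8:x rests on {7:z}
minimal pieces: {0:z}
ways to finish when only these pieces remain (= sum over removing one remaining piece with nothing left below it):
  1 left: {8}→1
  2 left: {7,8}→1
  3 left: {4,7,8}→1  {6,7,8}→1
  4 left: {3,4,7,8}→1  {4,6,7,8}→2  {5,6,7,8}→1
  5 left: {1,5,6,7,8}→1  {2,3,4,7,8}→1  {3,4,6,7,8}→3  {4,5,6,7,8}→3
  6 left: {1,4,5,6,7,8}→4  {2,3,4,6,7,8}→4  {3,4,5,6,7,8}→6
  7 left: {1,3,4,5,6,7,8}→10  {2,3,4,5,6,7,8}→10
  placing 0:z first → 20 extensions

20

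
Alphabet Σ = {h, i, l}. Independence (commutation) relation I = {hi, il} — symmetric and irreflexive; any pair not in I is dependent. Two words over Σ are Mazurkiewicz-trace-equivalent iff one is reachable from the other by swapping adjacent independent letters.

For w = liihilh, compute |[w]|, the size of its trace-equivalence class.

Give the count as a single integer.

#0=l has no predecessor
#1=i has no predecessor
#2=i depends on [1:i]
#3=h depends on [0:l]
#4=i depends on [2:i]
#5=l depends on [3:h]
#6=h depends on [5:l]
sources: [0:l, 1:i]
N(rest) = Σ N(rest − s) over sources s of rest; N(one piece) = 1:
  size 1 → [4]=1  [6]=1
  size 2 → [2,4]=1  [4,6]=2  [5,6]=1
  size 3 → [1,2,4]=1  [2,4,6]=3  [3,5,6]=1  [4,5,6]=3
  size 4 → [0,3,5,6]=1  [1,2,4,6]=4  [2,4,5,6]=6  [3,4,5,6]=4
  size 5 → [0,3,4,5,6]=5  [1,2,4,5,6]=10  [2,3,4,5,6]=10
  first=0(l) contributes 20
  first=1(i) contributes 15
|[w]| = 35

35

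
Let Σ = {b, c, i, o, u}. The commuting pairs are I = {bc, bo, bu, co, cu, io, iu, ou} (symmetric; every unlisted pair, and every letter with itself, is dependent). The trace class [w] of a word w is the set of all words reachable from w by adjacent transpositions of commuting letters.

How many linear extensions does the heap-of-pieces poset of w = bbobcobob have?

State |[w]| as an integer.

piece 0:b — minimal
piece 1:b rests on {0:b}
piece 2:o — minimal
piece 3:b rests on {1:b}
piece 4:c — minimal
piece 5:o rests on {2:o}
piece 6:b rests on {3:b}
piece 7:o rests on {5:o}
piece 8:b rests on {6:b}
minimal pieces: {0:b, 2:o, 4:c}
ways to finish when only these pieces remain (= sum over removing one remaining piece with nothing left below it):
  1 left: {4}→1  {7}→1  {8}→1
  2 left: {4,7}→2  {4,8}→2  {5,7}→1  {6,8}→1  {7,8}→2
  3 left: {2,5,7}→1  {3,6,8}→1  {4,5,7}→3  {4,6,8}→3  {4,7,8}→6  {5,7,8}→3  {6,7,8}→3
  4 left: {1,3,6,8}→1  {2,4,5,7}→4  {2,5,7,8}→4  {3,4,6,8}→4  {3,6,7,8}→4  {4,5,7,8}→12  {4,6,7,8}→12  {5,6,7,8}→6
  5 left: {0,1,3,6,8}→1  {1,3,4,6,8}→5  {1,3,6,7,8}→5  {2,4,5,7,8}→20  {2,5,6,7,8}→10  {3,4,6,7,8}→20  {3,5,6,7,8}→10  {4,5,6,7,8}→30
  6 left: {0,1,3,4,6,8}→6  {0,1,3,6,7,8}→6  {1,3,4,6,7,8}→30  {1,3,5,6,7,8}→15  {2,3,5,6,7,8}→20  {2,4,5,6,7,8}→60  {3,4,5,6,7,8}→60
  7 left: {0,1,3,4,6,7,8}→42  {0,1,3,5,6,7,8}→21  {1,2,3,5,6,7,8}→35  {1,3,4,5,6,7,8}→105  {2,3,4,5,6,7,8}→140
  placing 0:b first → 280 extensions
  placing 2:o first → 168 extensions
  placing 4:c first → 56 extensions
total linear extensions = 504

504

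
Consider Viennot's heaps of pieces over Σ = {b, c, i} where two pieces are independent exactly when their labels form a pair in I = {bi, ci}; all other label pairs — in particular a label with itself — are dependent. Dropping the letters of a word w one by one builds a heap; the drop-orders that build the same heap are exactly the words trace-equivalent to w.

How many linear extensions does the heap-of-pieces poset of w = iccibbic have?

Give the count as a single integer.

0(i) covers ∅
1(c) covers ∅
2(c) covers 1:c
3(i) covers 0:i
4(b) covers 2:c
5(b) covers 4:b
6(i) covers 3:i
7(c) covers 5:b
floor of heap: 0:i, 1:c
completions by unplaced set U, small U first (add the entries for U minus each lowest piece of U):
  |U|=1: {6}:1  {7}:1
  |U|=2: {3,6}:1  {5,7}:1  {6,7}:2
  |U|=3: {0,3,6}:1  {3,6,7}:3  {4,5,7}:1  {5,6,7}:3
  |U|=4: {0,3,6,7}:4  {2,4,5,7}:1  {3,5,6,7}:6  {4,5,6,7}:4
  |U|=5: {0,3,5,6,7}:10  {1,2,4,5,7}:1  {2,4,5,6,7}:5  {3,4,5,6,7}:10
  |U|=6: {0,3,4,5,6,7}:20  {1,2,4,5,6,7}:6  {2,3,4,5,6,7}:15
  start at 0(i): 21
  start at 1(c): 35
sum over floor = 56

56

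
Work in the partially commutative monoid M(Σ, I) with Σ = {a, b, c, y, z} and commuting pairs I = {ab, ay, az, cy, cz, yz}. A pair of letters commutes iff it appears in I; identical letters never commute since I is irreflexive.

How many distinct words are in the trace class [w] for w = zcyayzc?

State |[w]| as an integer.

210

0(z) covers ∅
1(c) covers ∅
2(y) covers ∅
3(a) covers 1:c
4(y) covers 2:y
5(z) covers 0:z
6(c) covers 3:a
floor of heap: 0:z, 1:c, 2:y
completions by unplaced set U, small U first (add the entries for U minus each lowest piece of U):
  |U|=1: {4}:1  {5}:1  {6}:1
  |U|=2: {0,5}:1  {2,4}:1  {3,6}:1  {4,5}:2  {4,6}:2  {5,6}:2
  |U|=3: {0,4,5}:3  {0,5,6}:3  {1,3,6}:1  {2,4,5}:3  {2,4,6}:3  {3,4,6}:3  {3,5,6}:3  {4,5,6}:6
  |U|=4: {0,2,4,5}:6  {0,3,5,6}:6  {0,4,5,6}:12  {1,3,4,6}:4  {1,3,5,6}:4  {2,3,4,6}:6  {2,4,5,6}:12  {3,4,5,6}:12
  |U|=5: {0,1,3,5,6}:10  {0,2,4,5,6}:30  {0,3,4,5,6}:30  {1,2,3,4,6}:10  {1,3,4,5,6}:20  {2,3,4,5,6}:30
  start at 0(z): 60
  start at 1(c): 90
  start at 2(y): 60
sum over floor = 210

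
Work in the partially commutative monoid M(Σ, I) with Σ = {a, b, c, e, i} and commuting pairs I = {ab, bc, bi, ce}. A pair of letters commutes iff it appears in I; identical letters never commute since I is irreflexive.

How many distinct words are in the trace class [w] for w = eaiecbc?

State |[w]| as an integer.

0(e) covers ∅
1(a) covers 0:e
2(i) covers 1:a
3(e) covers 2:i
4(c) covers 2:i
5(b) covers 3:e
6(c) covers 4:c
floor of heap: 0:e
completions by unplaced set U, small U first (add the entries for U minus each lowest piece of U):
  |U|=1: {5}:1  {6}:1
  |U|=2: {3,5}:1  {4,6}:1  {5,6}:2
  |U|=3: {3,5,6}:3  {4,5,6}:3
  |U|=4: {3,4,5,6}:6
  |U|=5: {2,3,4,5,6}:6
  start at 0(e): 6

6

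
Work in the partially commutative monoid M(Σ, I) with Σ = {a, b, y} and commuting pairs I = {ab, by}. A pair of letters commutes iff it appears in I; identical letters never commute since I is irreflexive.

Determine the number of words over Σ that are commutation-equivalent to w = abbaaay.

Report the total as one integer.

drop 0:a onto floor
drop 1:b onto floor
drop 2:b onto {1:b}
drop 3:a onto {0:a}
drop 4:a onto {3:a}
drop 5:a onto {4:a}
drop 6:y onto {5:a}
ground layer = {0:a, 1:b}
drop-orders for the pieces not yet dropped (sum over which currently-grounded one goes next):
  1 to go: {2} 1  {6} 1
  2 to go: {1,2} 1  {2,6} 2  {5,6} 1
  3 to go: {1,2,6} 3  {2,5,6} 3  {4,5,6} 1
  4 to go: {1,2,5,6} 6  {2,4,5,6} 4  {3,4,5,6} 1
  5 to go: {0,3,4,5,6} 1  {1,2,4,5,6} 10  {2,3,4,5,6} 5
  if 0:a drops first: 15 orders
  if 1:b drops first: 6 orders
heap linearizations: 21

21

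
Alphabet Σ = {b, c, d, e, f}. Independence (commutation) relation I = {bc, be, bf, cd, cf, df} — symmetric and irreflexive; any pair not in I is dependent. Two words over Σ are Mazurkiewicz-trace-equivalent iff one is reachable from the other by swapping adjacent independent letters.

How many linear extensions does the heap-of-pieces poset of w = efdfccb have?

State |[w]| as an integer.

90

0(e) covers ∅
1(f) covers 0:e
2(d) covers 0:e
3(f) covers 1:f
4(c) covers 0:e
5(c) covers 4:c
6(b) covers 2:d
floor of heap: 0:e
completions by unplaced set U, small U first (add the entries for U minus each lowest piece of U):
  |U|=1: {3}:1  {5}:1  {6}:1
  |U|=2: {1,3}:1  {2,6}:1  {3,5}:2  {3,6}:2  {4,5}:1  {5,6}:2
  |U|=3: {1,3,5}:3  {1,3,6}:3  {2,3,6}:3  {2,5,6}:3  {3,4,5}:3  {3,5,6}:6  {4,5,6}:3
  |U|=4: {1,2,3,6}:6  {1,3,4,5}:6  {1,3,5,6}:12  {2,3,5,6}:12  {2,4,5,6}:6  {3,4,5,6}:12
  |U|=5: {1,2,3,5,6}:30  {1,3,4,5,6}:30  {2,3,4,5,6}:30
  start at 0(e): 90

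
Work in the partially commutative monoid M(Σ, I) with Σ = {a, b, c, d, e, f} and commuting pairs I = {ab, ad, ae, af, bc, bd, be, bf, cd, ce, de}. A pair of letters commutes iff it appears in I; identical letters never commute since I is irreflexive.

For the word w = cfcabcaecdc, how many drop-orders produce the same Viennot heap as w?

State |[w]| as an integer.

616

piece 0:c — minimal
piece 1:f rests on {0:c}
piece 2:c rests on {1:f}
piece 3:a rests on {2:c}
piece 4:b — minimal
piece 5:c rests on {3:a}
piece 6:a rests on {5:c}
piece 7:e rests on {1:f}
piece 8:c rests on {6:a}
piece 9:d rests on {1:f}
piece 10:c rests on {8:c}
minimal pieces: {0:c, 4:b}
ways to finish when only these pieces remain (= sum over removing one remaining piece with nothing left below it):
  1 left: {4}→1  {7}→1  {9}→1  {10}→1
  2 left: {4,7}→2  {4,9}→2  {4,10}→2  {7,9}→2  {7,10}→2  {8,10}→1  {9,10}→2
  3 left: {4,7,9}→6  {4,7,10}→6  {4,8,10}→3  {4,9,10}→6  {6,8,10}→1  {7,8,10}→3  {7,9,10}→6  {8,9,10}→3
  4 left: {4,6,8,10}→4  {4,7,8,10}→12  {4,7,9,10}→24  {4,8,9,10}→12  {5,6,8,10}→1  {6,7,8,10}→4  {6,8,9,10}→4  {7,8,9,10}→12
  5 left: {3,5,6,8,10}→1  {4,5,6,8,10}→5  {4,6,7,8,10}→20  {4,6,8,9,10}→20  {4,7,8,9,10}→60  {5,6,7,8,10}→5  {5,6,8,9,10}→5  {6,7,8,9,10}→20
  6 left: {2,3,5,6,8,10}→1  {3,4,5,6,8,10}→6  {3,5,6,7,8,10}→6  {3,5,6,8,9,10}→6  {4,5,6,7,8,10}→30  {4,5,6,8,9,10}→30  {4,6,7,8,9,10}→120  {5,6,7,8,9,10}→30
  7 left: {2,3,4,5,6,8,10}→7  {2,3,5,6,7,8,10}→7  {2,3,5,6,8,9,10}→7  {3,4,5,6,7,8,10}→42  {3,4,5,6,8,9,10}→42  {3,5,6,7,8,9,10}→42  {4,5,6,7,8,9,10}→210
  8 left: {2,3,4,5,6,7,8,10}→56  {2,3,4,5,6,8,9,10}→56  {2,3,5,6,7,8,9,10}→56  {3,4,5,6,7,8,9,10}→336
  9 left: {1,2,3,5,6,7,8,9,10}→56  {2,3,4,5,6,7,8,9,10}→504
  placing 0:c first → 560 extensions
  placing 4:b first → 56 extensions
total linear extensions = 616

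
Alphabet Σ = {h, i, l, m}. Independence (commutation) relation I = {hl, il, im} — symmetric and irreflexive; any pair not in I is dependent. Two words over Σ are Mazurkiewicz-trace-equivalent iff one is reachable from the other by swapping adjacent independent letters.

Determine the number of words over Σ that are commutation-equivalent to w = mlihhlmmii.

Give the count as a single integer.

0(m) covers ∅
1(l) covers 0:m
2(i) covers ∅
3(h) covers 0:m, 2:i
4(h) covers 3:h
5(l) covers 1:l
6(m) covers 4:h, 5:l
7(m) covers 6:m
8(i) covers 4:h
9(i) covers 8:i
floor of heap: 0:m, 2:i
completions by unplaced set U, small U first (add the entries for U minus each lowest piece of U):
  |U|=1: {7}:1  {9}:1
  |U|=2: {6,7}:1  {7,9}:2  {8,9}:1
  |U|=3: {5,6,7}:1  {6,7,9}:3  {7,8,9}:3
  |U|=4: {1,5,6,7}:1  {5,6,7,9}:4  {6,7,8,9}:6
  |U|=5: {1,5,6,7,9}:5  {4,6,7,8,9}:6  {5,6,7,8,9}:10
  |U|=6: {1,5,6,7,8,9}:15  {3,4,6,7,8,9}:6  {4,5,6,7,8,9}:16
  |U|=7: {1,4,5,6,7,8,9}:31  {2,3,4,6,7,8,9}:6  {3,4,5,6,7,8,9}:22
  |U|=8: {1,3,4,5,6,7,8,9}:53  {2,3,4,5,6,7,8,9}:28
  start at 0(m): 81
  start at 2(i): 53
sum over floor = 134

134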